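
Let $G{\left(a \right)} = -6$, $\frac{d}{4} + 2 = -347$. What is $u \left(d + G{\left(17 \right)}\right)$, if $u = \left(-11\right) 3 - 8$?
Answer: $57482$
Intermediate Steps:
$u = -41$ ($u = -33 - 8 = -41$)
$d = -1396$ ($d = -8 + 4 \left(-347\right) = -8 - 1388 = -1396$)
$u \left(d + G{\left(17 \right)}\right) = - 41 \left(-1396 - 6\right) = \left(-41\right) \left(-1402\right) = 57482$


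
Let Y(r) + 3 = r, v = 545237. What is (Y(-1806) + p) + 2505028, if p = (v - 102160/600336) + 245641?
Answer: 123597807152/37521 ≈ 3.2941e+6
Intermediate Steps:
Y(r) = -3 + r
p = 29674527053/37521 (p = (545237 - 102160/600336) + 245641 = (545237 - 102160*1/600336) + 245641 = (545237 - 6385/37521) + 245641 = 20457831092/37521 + 245641 = 29674527053/37521 ≈ 7.9088e+5)
(Y(-1806) + p) + 2505028 = ((-3 - 1806) + 29674527053/37521) + 2505028 = (-1809 + 29674527053/37521) + 2505028 = 29606651564/37521 + 2505028 = 123597807152/37521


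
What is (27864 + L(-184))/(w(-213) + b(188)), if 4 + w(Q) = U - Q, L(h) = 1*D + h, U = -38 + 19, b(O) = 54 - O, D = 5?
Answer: 3955/8 ≈ 494.38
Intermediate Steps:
U = -19
L(h) = 5 + h (L(h) = 1*5 + h = 5 + h)
w(Q) = -23 - Q (w(Q) = -4 + (-19 - Q) = -23 - Q)
(27864 + L(-184))/(w(-213) + b(188)) = (27864 + (5 - 184))/((-23 - 1*(-213)) + (54 - 1*188)) = (27864 - 179)/((-23 + 213) + (54 - 188)) = 27685/(190 - 134) = 27685/56 = 27685*(1/56) = 3955/8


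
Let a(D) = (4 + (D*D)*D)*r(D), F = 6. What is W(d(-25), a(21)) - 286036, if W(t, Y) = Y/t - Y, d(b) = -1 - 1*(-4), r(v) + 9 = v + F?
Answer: -397216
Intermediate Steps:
r(v) = -3 + v (r(v) = -9 + (v + 6) = -9 + (6 + v) = -3 + v)
d(b) = 3 (d(b) = -1 + 4 = 3)
a(D) = (-3 + D)*(4 + D³) (a(D) = (4 + (D*D)*D)*(-3 + D) = (4 + D²*D)*(-3 + D) = (4 + D³)*(-3 + D) = (-3 + D)*(4 + D³))
W(t, Y) = -Y + Y/t
W(d(-25), a(21)) - 286036 = (-(-3 + 21)*(4 + 21³) + ((-3 + 21)*(4 + 21³))/3) - 286036 = (-18*(4 + 9261) + (18*(4 + 9261))*(⅓)) - 286036 = (-18*9265 + (18*9265)*(⅓)) - 286036 = (-1*166770 + 166770*(⅓)) - 286036 = (-166770 + 55590) - 286036 = -111180 - 286036 = -397216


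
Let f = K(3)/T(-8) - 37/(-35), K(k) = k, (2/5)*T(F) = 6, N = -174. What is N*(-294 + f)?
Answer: 1782804/35 ≈ 50937.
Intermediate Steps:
T(F) = 15 (T(F) = (5/2)*6 = 15)
f = 44/35 (f = 3/15 - 37/(-35) = 3*(1/15) - 37*(-1/35) = ⅕ + 37/35 = 44/35 ≈ 1.2571)
N*(-294 + f) = -174*(-294 + 44/35) = -174*(-10246/35) = 1782804/35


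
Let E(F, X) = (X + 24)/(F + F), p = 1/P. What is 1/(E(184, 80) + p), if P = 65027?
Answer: 2991242/845397 ≈ 3.5383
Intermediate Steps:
p = 1/65027 ≈ 1.5378e-5
E(F, X) = (24 + X)/(2*F) (E(F, X) = (24 + X)/((2*F)) = (24 + X)*(1/(2*F)) = (24 + X)/(2*F))
1/(E(184, 80) + p) = 1/((1/2)*(24 + 80)/184 + 1/65027) = 1/((1/2)*(1/184)*104 + 1/65027) = 1/(13/46 + 1/65027) = 1/(845397/2991242) = 2991242/845397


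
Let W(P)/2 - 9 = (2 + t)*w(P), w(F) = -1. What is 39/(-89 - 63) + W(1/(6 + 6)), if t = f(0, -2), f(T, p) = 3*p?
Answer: 3913/152 ≈ 25.743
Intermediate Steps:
t = -6 (t = 3*(-2) = -6)
W(P) = 26 (W(P) = 18 + 2*((2 - 6)*(-1)) = 18 + 2*(-4*(-1)) = 18 + 2*4 = 18 + 8 = 26)
39/(-89 - 63) + W(1/(6 + 6)) = 39/(-89 - 63) + 26 = 39/(-152) + 26 = -1/152*39 + 26 = -39/152 + 26 = 3913/152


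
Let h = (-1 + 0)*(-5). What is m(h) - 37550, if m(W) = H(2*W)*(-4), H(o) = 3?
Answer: -37562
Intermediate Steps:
h = 5 (h = -1*(-5) = 5)
m(W) = -12 (m(W) = 3*(-4) = -12)
m(h) - 37550 = -12 - 37550 = -37562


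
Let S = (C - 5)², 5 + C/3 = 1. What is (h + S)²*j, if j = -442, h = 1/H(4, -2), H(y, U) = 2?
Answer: -74088261/2 ≈ -3.7044e+7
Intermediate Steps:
C = -12 (C = -15 + 3*1 = -15 + 3 = -12)
h = ½ (h = 1/2 = ½ ≈ 0.50000)
S = 289 (S = (-12 - 5)² = (-17)² = 289)
(h + S)²*j = (½ + 289)²*(-442) = (579/2)²*(-442) = (335241/4)*(-442) = -74088261/2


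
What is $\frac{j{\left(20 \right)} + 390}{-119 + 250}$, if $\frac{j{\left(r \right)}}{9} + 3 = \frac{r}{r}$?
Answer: $\frac{372}{131} \approx 2.8397$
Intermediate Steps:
$j{\left(r \right)} = -18$ ($j{\left(r \right)} = -27 + 9 \frac{r}{r} = -27 + 9 \cdot 1 = -27 + 9 = -18$)
$\frac{j{\left(20 \right)} + 390}{-119 + 250} = \frac{-18 + 390}{-119 + 250} = \frac{372}{131}$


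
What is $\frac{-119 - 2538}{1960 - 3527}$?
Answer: $\frac{2657}{1567} \approx 1.6956$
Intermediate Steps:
$\frac{-119 - 2538}{1960 - 3527} = - \frac{2657}{-1567} = \left(-2657\right) \left(- \frac{1}{1567}\right) = \frac{2657}{1567}$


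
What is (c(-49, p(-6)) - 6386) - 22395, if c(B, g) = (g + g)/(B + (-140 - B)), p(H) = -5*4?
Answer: -201465/7 ≈ -28781.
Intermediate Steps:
p(H) = -20
c(B, g) = -g/70 (c(B, g) = (2*g)/(-140) = (2*g)*(-1/140) = -g/70)
(c(-49, p(-6)) - 6386) - 22395 = (-1/70*(-20) - 6386) - 22395 = (2/7 - 6386) - 22395 = -44700/7 - 22395 = -201465/7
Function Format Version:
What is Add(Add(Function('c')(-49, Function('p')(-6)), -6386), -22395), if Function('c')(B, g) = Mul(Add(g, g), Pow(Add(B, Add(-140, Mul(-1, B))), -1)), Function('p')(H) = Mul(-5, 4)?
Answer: Rational(-201465, 7) ≈ -28781.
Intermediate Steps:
Function('p')(H) = -20
Function('c')(B, g) = Mul(Rational(-1, 70), g) (Function('c')(B, g) = Mul(Mul(2, g), Pow(-140, -1)) = Mul(Mul(2, g), Rational(-1, 140)) = Mul(Rational(-1, 70), g))
Add(Add(Function('c')(-49, Function('p')(-6)), -6386), -22395) = Add(Add(Mul(Rational(-1, 70), -20), -6386), -22395) = Add(Add(Rational(2, 7), -6386), -22395) = Add(Rational(-44700, 7), -22395) = Rational(-201465, 7)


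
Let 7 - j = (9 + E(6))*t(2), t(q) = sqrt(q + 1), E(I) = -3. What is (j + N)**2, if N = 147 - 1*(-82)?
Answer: 55804 - 2832*sqrt(3) ≈ 50899.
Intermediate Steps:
N = 229 (N = 147 + 82 = 229)
t(q) = sqrt(1 + q)
j = 7 - 6*sqrt(3) (j = 7 - (9 - 3)*sqrt(1 + 2) = 7 - 6*sqrt(3) ≈ -3.3923)
(j + N)**2 = ((7 - 6*sqrt(3)) + 229)**2 = (236 - 6*sqrt(3))**2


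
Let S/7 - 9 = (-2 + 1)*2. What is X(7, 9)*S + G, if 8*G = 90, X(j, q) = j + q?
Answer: 3181/4 ≈ 795.25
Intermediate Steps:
G = 45/4 (G = (1/8)*90 = 45/4 ≈ 11.250)
S = 49 (S = 63 + 7*((-2 + 1)*2) = 63 + 7*(-1*2) = 63 + 7*(-2) = 63 - 14 = 49)
X(7, 9)*S + G = (7 + 9)*49 + 45/4 = 16*49 + 45/4 = 784 + 45/4 = 3181/4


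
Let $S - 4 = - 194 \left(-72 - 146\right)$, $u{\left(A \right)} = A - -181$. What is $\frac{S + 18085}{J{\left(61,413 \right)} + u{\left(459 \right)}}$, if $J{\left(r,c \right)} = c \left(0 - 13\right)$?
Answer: $- \frac{60381}{4729} \approx -12.768$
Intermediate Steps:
$u{\left(A \right)} = 181 + A$ ($u{\left(A \right)} = A + 181 = 181 + A$)
$S = 42296$ ($S = 4 - 194 \left(-72 - 146\right) = 4 - -42292 = 4 + 42292 = 42296$)
$J{\left(r,c \right)} = - 13 c$ ($J{\left(r,c \right)} = c \left(-13\right) = - 13 c$)
$\frac{S + 18085}{J{\left(61,413 \right)} + u{\left(459 \right)}} = \frac{42296 + 18085}{\left(-13\right) 413 + \left(181 + 459\right)} = \frac{60381}{-5369 + 640} = \frac{60381}{-4729} = 60381 \left(- \frac{1}{4729}\right) = - \frac{60381}{4729}$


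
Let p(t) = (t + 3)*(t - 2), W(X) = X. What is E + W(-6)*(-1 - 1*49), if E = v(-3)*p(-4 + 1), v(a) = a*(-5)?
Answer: 300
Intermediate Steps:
v(a) = -5*a
p(t) = (-2 + t)*(3 + t) (p(t) = (3 + t)*(-2 + t) = (-2 + t)*(3 + t))
E = 0 (E = (-5*(-3))*(-6 + (-4 + 1) + (-4 + 1)²) = 15*(-6 - 3 + (-3)²) = 15*(-6 - 3 + 9) = 15*0 = 0)
E + W(-6)*(-1 - 1*49) = 0 - 6*(-1 - 1*49) = 0 - 6*(-1 - 49) = 0 - 6*(-50) = 0 + 300 = 300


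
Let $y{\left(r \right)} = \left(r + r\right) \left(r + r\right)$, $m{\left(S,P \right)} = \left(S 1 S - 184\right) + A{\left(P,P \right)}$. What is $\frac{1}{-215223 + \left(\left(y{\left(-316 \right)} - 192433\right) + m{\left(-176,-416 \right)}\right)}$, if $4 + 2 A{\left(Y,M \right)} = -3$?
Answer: $\frac{2}{45113} \approx 4.4333 \cdot 10^{-5}$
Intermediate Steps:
$A{\left(Y,M \right)} = - \frac{7}{2}$ ($A{\left(Y,M \right)} = -2 + \frac{1}{2} \left(-3\right) = -2 - \frac{3}{2} = - \frac{7}{2}$)
$m{\left(S,P \right)} = - \frac{375}{2} + S^{2}$ ($m{\left(S,P \right)} = \left(S 1 S - 184\right) - \frac{7}{2} = \left(S S - 184\right) - \frac{7}{2} = \left(S^{2} - 184\right) - \frac{7}{2} = \left(-184 + S^{2}\right) - \frac{7}{2} = - \frac{375}{2} + S^{2}$)
$y{\left(r \right)} = 4 r^{2}$ ($y{\left(r \right)} = 2 r 2 r = 4 r^{2}$)
$\frac{1}{-215223 + \left(\left(y{\left(-316 \right)} - 192433\right) + m{\left(-176,-416 \right)}\right)} = \frac{1}{-215223 - \left(\frac{385241}{2} - 399424 - 30976\right)} = \frac{1}{-215223 + \left(\left(4 \cdot 99856 - 192433\right) + \left(- \frac{375}{2} + 30976\right)\right)} = \frac{1}{-215223 + \left(\left(399424 - 192433\right) + \frac{61577}{2}\right)} = \frac{1}{-215223 + \left(206991 + \frac{61577}{2}\right)} = \frac{1}{-215223 + \frac{475559}{2}} = \frac{1}{\frac{45113}{2}} = \frac{2}{45113}$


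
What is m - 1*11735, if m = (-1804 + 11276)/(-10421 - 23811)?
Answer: -50215249/4279 ≈ -11735.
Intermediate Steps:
m = -1184/4279 (m = 9472/(-34232) = 9472*(-1/34232) = -1184/4279 ≈ -0.27670)
m - 1*11735 = -1184/4279 - 1*11735 = -1184/4279 - 11735 = -50215249/4279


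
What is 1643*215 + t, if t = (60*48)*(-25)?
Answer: 281245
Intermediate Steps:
t = -72000 (t = 2880*(-25) = -72000)
1643*215 + t = 1643*215 - 72000 = 353245 - 72000 = 281245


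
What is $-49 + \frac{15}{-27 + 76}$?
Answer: $- \frac{2386}{49} \approx -48.694$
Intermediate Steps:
$-49 + \frac{15}{-27 + 76} = -49 + \frac{15}{49} = - \frac{2386}{49}$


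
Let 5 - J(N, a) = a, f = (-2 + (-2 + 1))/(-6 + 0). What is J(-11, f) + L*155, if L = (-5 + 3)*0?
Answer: 9/2 ≈ 4.5000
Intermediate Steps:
L = 0 (L = -2*0 = 0)
f = ½ (f = (-2 - 1)/(-6) = -3*(-⅙) = ½ ≈ 0.50000)
J(N, a) = 5 - a
J(-11, f) + L*155 = (5 - 1*½) + 0*155 = (5 - ½) + 0 = 9/2 + 0 = 9/2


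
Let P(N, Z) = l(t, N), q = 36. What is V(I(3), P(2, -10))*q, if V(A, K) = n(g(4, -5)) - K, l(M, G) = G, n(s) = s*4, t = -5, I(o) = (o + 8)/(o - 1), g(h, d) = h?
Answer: 504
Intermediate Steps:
I(o) = (8 + o)/(-1 + o)
n(s) = 4*s
P(N, Z) = N
V(A, K) = 16 - K (V(A, K) = 4*4 - K = 16 - K)
V(I(3), P(2, -10))*q = (16 - 1*2)*36 = (16 - 2)*36 = 14*36 = 504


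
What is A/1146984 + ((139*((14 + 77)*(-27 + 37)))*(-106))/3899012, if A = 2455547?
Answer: -111624719873/86002007304 ≈ -1.2979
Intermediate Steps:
A/1146984 + ((139*((14 + 77)*(-27 + 37)))*(-106))/3899012 = 2455547/1146984 + ((139*((14 + 77)*(-27 + 37)))*(-106))/3899012 = 2455547*(1/1146984) + ((139*(91*10))*(-106))*(1/3899012) = 2455547/1146984 + ((139*910)*(-106))*(1/3899012) = 2455547/1146984 + (126490*(-106))*(1/3899012) = 2455547/1146984 - 13407940*1/3899012 = 2455547/1146984 - 257845/74981 = -111624719873/86002007304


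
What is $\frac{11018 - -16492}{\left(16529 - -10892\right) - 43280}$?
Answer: $- \frac{27510}{15859} \approx -1.7347$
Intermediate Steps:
$\frac{11018 - -16492}{\left(16529 - -10892\right) - 43280} = \frac{11018 + 16492}{\left(16529 + 10892\right) - 43280} = \frac{27510}{27421 - 43280} = \frac{27510}{-15859} = 27510 \left(- \frac{1}{15859}\right) = - \frac{27510}{15859}$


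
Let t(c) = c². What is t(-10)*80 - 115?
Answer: 7885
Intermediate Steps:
t(-10)*80 - 115 = (-10)²*80 - 115 = 100*80 - 115 = 8000 - 115 = 7885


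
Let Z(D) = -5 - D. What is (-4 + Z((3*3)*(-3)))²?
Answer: 324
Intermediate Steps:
(-4 + Z((3*3)*(-3)))² = (-4 + (-5 - 3*3*(-3)))² = (-4 + (-5 - 9*(-3)))² = (-4 + (-5 - 1*(-27)))² = (-4 + (-5 + 27))² = (-4 + 22)² = 18² = 324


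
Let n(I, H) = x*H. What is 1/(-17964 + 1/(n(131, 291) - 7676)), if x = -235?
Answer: -76061/1366359805 ≈ -5.5667e-5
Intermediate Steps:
n(I, H) = -235*H
1/(-17964 + 1/(n(131, 291) - 7676)) = 1/(-17964 + 1/(-235*291 - 7676)) = 1/(-17964 + 1/(-68385 - 7676)) = 1/(-17964 + 1/(-76061)) = 1/(-17964 - 1/76061) = 1/(-1366359805/76061) = -76061/1366359805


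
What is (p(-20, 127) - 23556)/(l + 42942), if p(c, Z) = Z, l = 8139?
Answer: -23429/51081 ≈ -0.45866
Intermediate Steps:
(p(-20, 127) - 23556)/(l + 42942) = (127 - 23556)/(8139 + 42942) = -23429/51081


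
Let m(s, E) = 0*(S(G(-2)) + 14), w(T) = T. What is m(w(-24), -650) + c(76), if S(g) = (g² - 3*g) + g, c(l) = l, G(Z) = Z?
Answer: 76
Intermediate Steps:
S(g) = g² - 2*g
m(s, E) = 0 (m(s, E) = 0*(-2*(-2 - 2) + 14) = 0*(-2*(-4) + 14) = 0*(8 + 14) = 0*22 = 0)
m(w(-24), -650) + c(76) = 0 + 76 = 76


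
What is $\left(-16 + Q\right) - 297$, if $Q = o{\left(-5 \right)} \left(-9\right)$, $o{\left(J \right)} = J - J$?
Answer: $-313$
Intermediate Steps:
$o{\left(J \right)} = 0$
$Q = 0$ ($Q = 0 \left(-9\right) = 0$)
$\left(-16 + Q\right) - 297 = \left(-16 + 0\right) - 297 = -16 - 297 = -313$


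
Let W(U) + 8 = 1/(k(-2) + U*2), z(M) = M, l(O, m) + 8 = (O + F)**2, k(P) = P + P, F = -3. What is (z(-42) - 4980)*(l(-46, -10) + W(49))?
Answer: -562943601/47 ≈ -1.1978e+7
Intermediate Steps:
k(P) = 2*P
l(O, m) = -8 + (-3 + O)**2 (l(O, m) = -8 + (O - 3)**2 = -8 + (-3 + O)**2)
W(U) = -8 + 1/(-4 + 2*U) (W(U) = -8 + 1/(2*(-2) + U*2) = -8 + 1/(-4 + 2*U))
(z(-42) - 4980)*(l(-46, -10) + W(49)) = (-42 - 4980)*((-8 + (-3 - 46)**2) + (33 - 16*49)/(2*(-2 + 49))) = -5022*((-8 + (-49)**2) + (1/2)*(33 - 784)/47) = -5022*((-8 + 2401) + (1/2)*(1/47)*(-751)) = -5022*(2393 - 751/94) = -5022*224191/94 = -562943601/47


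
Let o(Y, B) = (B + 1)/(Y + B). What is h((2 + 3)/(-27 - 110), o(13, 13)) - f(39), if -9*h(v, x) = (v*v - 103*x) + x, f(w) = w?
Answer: -72242206/2195973 ≈ -32.898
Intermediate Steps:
o(Y, B) = (1 + B)/(B + Y)
h(v, x) = -v²/9 + 34*x/3 (h(v, x) = -((v*v - 103*x) + x)/9 = -((v² - 103*x) + x)/9 = -(v² - 102*x)/9 = -v²/9 + 34*x/3)
h((2 + 3)/(-27 - 110), o(13, 13)) - f(39) = (-(2 + 3)²/(-27 - 110)²/9 + 34*((1 + 13)/(13 + 13))/3) - 1*39 = (-(5/(-137))²/9 + 34*(14/26)/3) - 39 = (-(5*(-1/137))²/9 + 34*((1/26)*14)/3) - 39 = (-(-5/137)²/9 + (34/3)*(7/13)) - 39 = (-⅑*25/18769 + 238/39) - 39 = (-25/168921 + 238/39) - 39 = 13400741/2195973 - 39 = -72242206/2195973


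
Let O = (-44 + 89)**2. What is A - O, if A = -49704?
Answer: -51729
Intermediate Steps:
O = 2025 (O = 45**2 = 2025)
A - O = -49704 - 1*2025 = -49704 - 2025 = -51729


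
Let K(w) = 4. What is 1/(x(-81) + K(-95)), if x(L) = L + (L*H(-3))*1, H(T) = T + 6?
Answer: -1/320 ≈ -0.0031250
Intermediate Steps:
H(T) = 6 + T
x(L) = 4*L (x(L) = L + (L*(6 - 3))*1 = L + (L*3)*1 = L + (3*L)*1 = L + 3*L = 4*L)
1/(x(-81) + K(-95)) = 1/(4*(-81) + 4) = 1/(-324 + 4) = 1/(-320) = -1/320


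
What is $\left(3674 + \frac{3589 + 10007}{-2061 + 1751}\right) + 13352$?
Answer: $\frac{2632232}{155} \approx 16982.0$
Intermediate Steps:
$\left(3674 + \frac{3589 + 10007}{-2061 + 1751}\right) + 13352 = \left(3674 + \frac{13596}{-310}\right) + 13352 = \left(3674 + 13596 \left(- \frac{1}{310}\right)\right) + 13352 = \left(3674 - \frac{6798}{155}\right) + 13352 = \frac{562672}{155} + 13352 = \frac{2632232}{155}$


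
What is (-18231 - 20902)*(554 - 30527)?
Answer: 1172933409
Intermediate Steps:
(-18231 - 20902)*(554 - 30527) = -39133*(-29973) = 1172933409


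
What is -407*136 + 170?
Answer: -55182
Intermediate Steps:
-407*136 + 170 = -55352 + 170 = -55182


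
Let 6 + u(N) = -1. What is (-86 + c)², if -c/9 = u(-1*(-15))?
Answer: 529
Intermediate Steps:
u(N) = -7 (u(N) = -6 - 1 = -7)
c = 63 (c = -9*(-7) = 63)
(-86 + c)² = (-86 + 63)² = (-23)² = 529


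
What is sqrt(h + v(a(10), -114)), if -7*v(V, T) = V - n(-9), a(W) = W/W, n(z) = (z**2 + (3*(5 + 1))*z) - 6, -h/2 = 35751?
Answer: I*sqrt(3504214)/7 ≈ 267.42*I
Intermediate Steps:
h = -71502 (h = -2*35751 = -71502)
n(z) = -6 + z**2 + 18*z (n(z) = (z**2 + (3*6)*z) - 6 = (z**2 + 18*z) - 6 = -6 + z**2 + 18*z)
a(W) = 1
v(V, T) = -87/7 - V/7 (v(V, T) = -(V - (-6 + (-9)**2 + 18*(-9)))/7 = -(V - (-6 + 81 - 162))/7 = -(V - 1*(-87))/7 = -(V + 87)/7 = -(87 + V)/7 = -87/7 - V/7)
sqrt(h + v(a(10), -114)) = sqrt(-71502 + (-87/7 - 1/7*1)) = sqrt(-71502 + (-87/7 - 1/7)) = sqrt(-71502 - 88/7) = sqrt(-500602/7) = I*sqrt(3504214)/7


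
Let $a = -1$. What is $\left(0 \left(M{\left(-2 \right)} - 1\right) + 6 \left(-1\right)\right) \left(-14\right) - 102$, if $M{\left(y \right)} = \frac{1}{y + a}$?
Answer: $-18$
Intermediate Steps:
$M{\left(y \right)} = \frac{1}{-1 + y}$ ($M{\left(y \right)} = \frac{1}{y - 1} = \frac{1}{-1 + y}$)
$\left(0 \left(M{\left(-2 \right)} - 1\right) + 6 \left(-1\right)\right) \left(-14\right) - 102 = \left(0 \left(\frac{1}{-1 - 2} - 1\right) + 6 \left(-1\right)\right) \left(-14\right) - 102 = \left(0 \left(\frac{1}{-3} - 1\right) - 6\right) \left(-14\right) - 102 = \left(0 \left(- \frac{1}{3} - 1\right) - 6\right) \left(-14\right) - 102 = \left(0 \left(- \frac{4}{3}\right) - 6\right) \left(-14\right) - 102 = \left(0 - 6\right) \left(-14\right) - 102 = \left(-6\right) \left(-14\right) - 102 = 84 - 102 = -18$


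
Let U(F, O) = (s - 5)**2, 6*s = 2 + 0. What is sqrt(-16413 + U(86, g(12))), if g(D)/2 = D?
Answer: I*sqrt(147521)/3 ≈ 128.03*I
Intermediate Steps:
g(D) = 2*D
s = 1/3 (s = (2 + 0)/6 = (1/6)*2 = 1/3 ≈ 0.33333)
U(F, O) = 196/9 (U(F, O) = (1/3 - 5)**2 = (-14/3)**2 = 196/9)
sqrt(-16413 + U(86, g(12))) = sqrt(-16413 + 196/9) = sqrt(-147521/9) = I*sqrt(147521)/3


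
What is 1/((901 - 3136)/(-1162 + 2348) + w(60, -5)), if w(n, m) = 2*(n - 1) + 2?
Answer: 1186/140085 ≈ 0.0084663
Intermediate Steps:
w(n, m) = 2*n (w(n, m) = 2*(-1 + n) + 2 = (-2 + 2*n) + 2 = 2*n)
1/((901 - 3136)/(-1162 + 2348) + w(60, -5)) = 1/((901 - 3136)/(-1162 + 2348) + 2*60) = 1/(-2235/1186 + 120) = 1/(140085/1186) = 1186/140085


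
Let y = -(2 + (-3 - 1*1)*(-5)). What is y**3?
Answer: -10648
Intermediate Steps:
y = -22 (y = -(2 + (-3 - 1)*(-5)) = -(2 - 4*(-5)) = -(2 + 20) = -1*22 = -22)
y**3 = (-22)**3 = -10648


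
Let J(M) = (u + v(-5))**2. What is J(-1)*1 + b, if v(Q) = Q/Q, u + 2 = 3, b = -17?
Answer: -13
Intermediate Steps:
u = 1 (u = -2 + 3 = 1)
v(Q) = 1
J(M) = 4 (J(M) = (1 + 1)**2 = 2**2 = 4)
J(-1)*1 + b = 4*1 - 17 = 4 - 17 = -13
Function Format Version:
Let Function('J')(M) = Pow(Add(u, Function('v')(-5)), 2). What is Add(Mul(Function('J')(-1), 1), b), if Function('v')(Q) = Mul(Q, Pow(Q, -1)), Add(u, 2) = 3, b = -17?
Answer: -13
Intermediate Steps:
u = 1 (u = Add(-2, 3) = 1)
Function('v')(Q) = 1
Function('J')(M) = 4 (Function('J')(M) = Pow(Add(1, 1), 2) = Pow(2, 2) = 4)
Add(Mul(Function('J')(-1), 1), b) = Add(Mul(4, 1), -17) = Add(4, -17) = -13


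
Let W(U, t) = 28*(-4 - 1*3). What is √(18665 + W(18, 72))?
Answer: √18469 ≈ 135.90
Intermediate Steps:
W(U, t) = -196 (W(U, t) = 28*(-4 - 3) = 28*(-7) = -196)
√(18665 + W(18, 72)) = √(18665 - 196) = √18469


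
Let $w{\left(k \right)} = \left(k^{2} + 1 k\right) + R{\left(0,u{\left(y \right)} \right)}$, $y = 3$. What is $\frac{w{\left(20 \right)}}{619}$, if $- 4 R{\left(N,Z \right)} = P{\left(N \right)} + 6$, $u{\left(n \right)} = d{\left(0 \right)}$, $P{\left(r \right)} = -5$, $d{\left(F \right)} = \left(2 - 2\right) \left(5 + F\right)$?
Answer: $\frac{1679}{2476} \approx 0.67811$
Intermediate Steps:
$d{\left(F \right)} = 0$ ($d{\left(F \right)} = 0 \left(5 + F\right) = 0$)
$u{\left(n \right)} = 0$
$R{\left(N,Z \right)} = - \frac{1}{4}$ ($R{\left(N,Z \right)} = - \frac{-5 + 6}{4} = \left(- \frac{1}{4}\right) 1 = - \frac{1}{4}$)
$w{\left(k \right)} = - \frac{1}{4} + k + k^{2}$ ($w{\left(k \right)} = \left(k^{2} + 1 k\right) - \frac{1}{4} = \left(k^{2} + k\right) - \frac{1}{4} = \left(k + k^{2}\right) - \frac{1}{4} = - \frac{1}{4} + k + k^{2}$)
$\frac{w{\left(20 \right)}}{619} = \frac{- \frac{1}{4} + 20 + 20^{2}}{619} = \left(- \frac{1}{4} + 20 + 400\right) \frac{1}{619} = \frac{1679}{4} \cdot \frac{1}{619} = \frac{1679}{2476}$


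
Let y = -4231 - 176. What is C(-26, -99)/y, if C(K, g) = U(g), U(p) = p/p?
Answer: -1/4407 ≈ -0.00022691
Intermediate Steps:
y = -4407
U(p) = 1
C(K, g) = 1
C(-26, -99)/y = 1/(-4407) = 1*(-1/4407) = -1/4407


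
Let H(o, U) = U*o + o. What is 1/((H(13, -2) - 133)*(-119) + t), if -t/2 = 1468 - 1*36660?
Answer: 1/87758 ≈ 1.1395e-5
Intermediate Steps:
H(o, U) = o + U*o
t = 70384 (t = -2*(1468 - 1*36660) = -2*(1468 - 36660) = -2*(-35192) = 70384)
1/((H(13, -2) - 133)*(-119) + t) = 1/((13*(1 - 2) - 133)*(-119) + 70384) = 1/((13*(-1) - 133)*(-119) + 70384) = 1/((-13 - 133)*(-119) + 70384) = 1/(-146*(-119) + 70384) = 1/(17374 + 70384) = 1/87758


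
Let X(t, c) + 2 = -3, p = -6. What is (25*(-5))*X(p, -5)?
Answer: 625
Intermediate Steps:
X(t, c) = -5 (X(t, c) = -2 - 3 = -5)
(25*(-5))*X(p, -5) = (25*(-5))*(-5) = -125*(-5) = 625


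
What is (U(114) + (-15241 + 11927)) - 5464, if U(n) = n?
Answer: -8664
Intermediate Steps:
(U(114) + (-15241 + 11927)) - 5464 = (114 + (-15241 + 11927)) - 5464 = (114 - 3314) - 5464 = -3200 - 5464 = -8664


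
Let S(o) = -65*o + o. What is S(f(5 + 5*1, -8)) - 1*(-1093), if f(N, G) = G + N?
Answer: 965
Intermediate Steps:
S(o) = -64*o
S(f(5 + 5*1, -8)) - 1*(-1093) = -64*(-8 + (5 + 5*1)) - 1*(-1093) = -64*(-8 + (5 + 5)) + 1093 = -64*(-8 + 10) + 1093 = -64*2 + 1093 = -128 + 1093 = 965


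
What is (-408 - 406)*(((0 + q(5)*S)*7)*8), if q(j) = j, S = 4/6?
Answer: -455840/3 ≈ -1.5195e+5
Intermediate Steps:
S = 2/3 (S = 4*(1/6) = 2/3 ≈ 0.66667)
(-408 - 406)*(((0 + q(5)*S)*7)*8) = (-408 - 406)*(((0 + 5*(2/3))*7)*8) = -814*(0 + 10/3)*7*8 = -814*(10/3)*7*8 = -56980*8/3 = -814*560/3 = -455840/3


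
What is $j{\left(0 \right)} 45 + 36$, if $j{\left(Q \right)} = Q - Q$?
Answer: $36$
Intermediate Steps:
$j{\left(Q \right)} = 0$
$j{\left(0 \right)} 45 + 36 = 0 \cdot 45 + 36 = 0 + 36 = 36$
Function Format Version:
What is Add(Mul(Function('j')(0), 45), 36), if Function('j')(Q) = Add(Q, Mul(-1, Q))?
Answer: 36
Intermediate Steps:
Function('j')(Q) = 0
Add(Mul(Function('j')(0), 45), 36) = Add(Mul(0, 45), 36) = Add(0, 36) = 36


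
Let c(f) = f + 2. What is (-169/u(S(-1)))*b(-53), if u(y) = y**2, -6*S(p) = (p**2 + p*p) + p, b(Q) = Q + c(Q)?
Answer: 632736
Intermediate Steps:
c(f) = 2 + f
b(Q) = 2 + 2*Q (b(Q) = Q + (2 + Q) = 2 + 2*Q)
S(p) = -p**2/3 - p/6 (S(p) = -((p**2 + p*p) + p)/6 = -((p**2 + p**2) + p)/6 = -(2*p**2 + p)/6 = -(p + 2*p**2)/6 = -p**2/3 - p/6)
(-169/u(S(-1)))*b(-53) = (-169*36/(1 + 2*(-1))**2)*(2 + 2*(-53)) = (-169*36/(1 - 2)**2)*(2 - 106) = -169/((-1/6*(-1)*(-1))**2)*(-104) = -169/((-1/6)**2)*(-104) = -169/1/36*(-104) = -169*36*(-104) = -6084*(-104) = 632736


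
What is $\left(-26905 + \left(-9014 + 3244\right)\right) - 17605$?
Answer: $-50280$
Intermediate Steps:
$\left(-26905 + \left(-9014 + 3244\right)\right) - 17605 = \left(-26905 - 5770\right) - 17605 = -32675 - 17605 = -50280$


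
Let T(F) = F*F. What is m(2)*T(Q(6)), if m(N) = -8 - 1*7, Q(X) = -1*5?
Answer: -375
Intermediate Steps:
Q(X) = -5
T(F) = F**2
m(N) = -15 (m(N) = -8 - 7 = -15)
m(2)*T(Q(6)) = -15*(-5)**2 = -15*25 = -375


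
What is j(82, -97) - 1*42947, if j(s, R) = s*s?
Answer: -36223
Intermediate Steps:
j(s, R) = s²
j(82, -97) - 1*42947 = 82² - 1*42947 = 6724 - 42947 = -36223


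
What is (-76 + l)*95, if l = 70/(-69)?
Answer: -504830/69 ≈ -7316.4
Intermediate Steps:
l = -70/69 (l = 70*(-1/69) = -70/69 ≈ -1.0145)
(-76 + l)*95 = (-76 - 70/69)*95 = -5314/69*95 = -504830/69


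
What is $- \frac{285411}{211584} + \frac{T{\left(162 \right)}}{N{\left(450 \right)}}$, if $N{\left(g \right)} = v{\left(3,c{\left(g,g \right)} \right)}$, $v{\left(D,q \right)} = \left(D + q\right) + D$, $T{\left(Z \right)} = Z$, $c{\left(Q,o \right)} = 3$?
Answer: $\frac{1174367}{70528} \approx 16.651$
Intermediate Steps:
$v{\left(D,q \right)} = q + 2 D$
$N{\left(g \right)} = 9$ ($N{\left(g \right)} = 3 + 2 \cdot 3 = 3 + 6 = 9$)
$- \frac{285411}{211584} + \frac{T{\left(162 \right)}}{N{\left(450 \right)}} = - \frac{285411}{211584} + \frac{162}{9} = \left(-285411\right) \frac{1}{211584} + 162 \cdot \frac{1}{9} = - \frac{95137}{70528} + 18 = \frac{1174367}{70528}$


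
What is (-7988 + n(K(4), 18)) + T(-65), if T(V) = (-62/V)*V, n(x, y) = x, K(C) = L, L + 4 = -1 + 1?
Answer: -8054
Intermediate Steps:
L = -4 (L = -4 + (-1 + 1) = -4 + 0 = -4)
K(C) = -4
T(V) = -62
(-7988 + n(K(4), 18)) + T(-65) = (-7988 - 4) - 62 = -7992 - 62 = -8054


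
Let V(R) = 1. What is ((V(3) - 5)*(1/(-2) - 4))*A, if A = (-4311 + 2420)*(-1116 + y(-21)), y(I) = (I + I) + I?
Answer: 40130802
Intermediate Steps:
y(I) = 3*I (y(I) = 2*I + I = 3*I)
A = 2229489 (A = (-4311 + 2420)*(-1116 + 3*(-21)) = -1891*(-1116 - 63) = -1891*(-1179) = 2229489)
((V(3) - 5)*(1/(-2) - 4))*A = ((1 - 5)*(1/(-2) - 4))*2229489 = -4*(-1/2 - 4)*2229489 = -4*(-9/2)*2229489 = 18*2229489 = 40130802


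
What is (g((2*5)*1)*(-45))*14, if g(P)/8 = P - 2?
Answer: -40320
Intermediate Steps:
g(P) = -16 + 8*P (g(P) = 8*(P - 2) = 8*(-2 + P) = -16 + 8*P)
(g((2*5)*1)*(-45))*14 = ((-16 + 8*((2*5)*1))*(-45))*14 = ((-16 + 8*(10*1))*(-45))*14 = ((-16 + 8*10)*(-45))*14 = ((-16 + 80)*(-45))*14 = (64*(-45))*14 = -2880*14 = -40320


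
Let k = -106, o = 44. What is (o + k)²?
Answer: 3844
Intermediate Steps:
(o + k)² = (44 - 106)² = (-62)² = 3844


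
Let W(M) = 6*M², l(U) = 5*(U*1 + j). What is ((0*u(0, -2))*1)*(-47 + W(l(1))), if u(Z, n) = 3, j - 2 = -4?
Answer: 0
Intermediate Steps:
j = -2 (j = 2 - 4 = -2)
l(U) = -10 + 5*U (l(U) = 5*(U*1 - 2) = 5*(U - 2) = 5*(-2 + U) = -10 + 5*U)
((0*u(0, -2))*1)*(-47 + W(l(1))) = ((0*3)*1)*(-47 + 6*(-10 + 5*1)²) = (0*1)*(-47 + 6*(-10 + 5)²) = 0*(-47 + 6*(-5)²) = 0*(-47 + 6*25) = 0*(-47 + 150) = 0*103 = 0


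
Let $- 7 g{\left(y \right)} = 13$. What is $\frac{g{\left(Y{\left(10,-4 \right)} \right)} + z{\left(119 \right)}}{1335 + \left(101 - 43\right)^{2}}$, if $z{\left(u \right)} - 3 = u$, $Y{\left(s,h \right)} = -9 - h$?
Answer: $\frac{841}{32893} \approx 0.025568$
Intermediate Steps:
$g{\left(y \right)} = - \frac{13}{7}$ ($g{\left(y \right)} = \left(- \frac{1}{7}\right) 13 = - \frac{13}{7}$)
$z{\left(u \right)} = 3 + u$
$\frac{g{\left(Y{\left(10,-4 \right)} \right)} + z{\left(119 \right)}}{1335 + \left(101 - 43\right)^{2}} = \frac{- \frac{13}{7} + \left(3 + 119\right)}{1335 + \left(101 - 43\right)^{2}} = \frac{- \frac{13}{7} + 122}{1335 + 58^{2}} = \frac{841}{7 \left(1335 + 3364\right)} = \frac{841}{7 \cdot 4699} = \frac{841}{7} \cdot \frac{1}{4699} = \frac{841}{32893}$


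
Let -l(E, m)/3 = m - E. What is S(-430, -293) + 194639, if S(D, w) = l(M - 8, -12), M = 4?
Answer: 194663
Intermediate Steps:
l(E, m) = -3*m + 3*E (l(E, m) = -3*(m - E) = -3*m + 3*E)
S(D, w) = 24 (S(D, w) = -3*(-12) + 3*(4 - 8) = 36 + 3*(-4) = 36 - 12 = 24)
S(-430, -293) + 194639 = 24 + 194639 = 194663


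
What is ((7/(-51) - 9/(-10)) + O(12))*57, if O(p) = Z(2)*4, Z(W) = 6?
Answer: 239951/170 ≈ 1411.5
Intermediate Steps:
O(p) = 24 (O(p) = 6*4 = 24)
((7/(-51) - 9/(-10)) + O(12))*57 = ((7/(-51) - 9/(-10)) + 24)*57 = ((7*(-1/51) - 9*(-⅒)) + 24)*57 = ((-7/51 + 9/10) + 24)*57 = (389/510 + 24)*57 = (12629/510)*57 = 239951/170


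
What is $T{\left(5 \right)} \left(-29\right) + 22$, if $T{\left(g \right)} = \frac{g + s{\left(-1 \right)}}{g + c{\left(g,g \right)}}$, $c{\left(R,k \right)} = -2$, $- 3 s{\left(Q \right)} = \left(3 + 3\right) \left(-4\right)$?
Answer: $- \frac{311}{3} \approx -103.67$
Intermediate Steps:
$s{\left(Q \right)} = 8$ ($s{\left(Q \right)} = - \frac{\left(3 + 3\right) \left(-4\right)}{3} = - \frac{6 \left(-4\right)}{3} = \left(- \frac{1}{3}\right) \left(-24\right) = 8$)
$T{\left(g \right)} = \frac{8 + g}{-2 + g}$ ($T{\left(g \right)} = \frac{g + 8}{g - 2} = \frac{8 + g}{-2 + g}$)
$T{\left(5 \right)} \left(-29\right) + 22 = \frac{8 + 5}{-2 + 5} \left(-29\right) + 22 = \frac{1}{3} \cdot 13 \left(-29\right) + 22 = \frac{13}{3} \left(-29\right) + 22 = - \frac{377}{3} + 22 = - \frac{311}{3}$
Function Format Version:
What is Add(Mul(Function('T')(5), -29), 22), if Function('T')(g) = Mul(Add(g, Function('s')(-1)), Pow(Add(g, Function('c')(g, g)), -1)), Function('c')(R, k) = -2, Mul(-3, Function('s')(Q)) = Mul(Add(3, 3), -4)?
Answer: Rational(-311, 3) ≈ -103.67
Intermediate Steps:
Function('s')(Q) = 8 (Function('s')(Q) = Mul(Rational(-1, 3), Mul(Add(3, 3), -4)) = Mul(Rational(-1, 3), Mul(6, -4)) = Mul(Rational(-1, 3), -24) = 8)
Function('T')(g) = Mul(Pow(Add(-2, g), -1), Add(8, g)) (Function('T')(g) = Mul(Add(g, 8), Pow(Add(g, -2), -1)) = Mul(Add(8, g), Pow(Add(-2, g), -1)) = Mul(Pow(Add(-2, g), -1), Add(8, g)))
Add(Mul(Function('T')(5), -29), 22) = Add(Mul(Mul(Pow(Add(-2, 5), -1), Add(8, 5)), -29), 22) = Add(Mul(Mul(Pow(3, -1), 13), -29), 22) = Add(Mul(Mul(Rational(1, 3), 13), -29), 22) = Add(Mul(Rational(13, 3), -29), 22) = Add(Rational(-377, 3), 22) = Rational(-311, 3)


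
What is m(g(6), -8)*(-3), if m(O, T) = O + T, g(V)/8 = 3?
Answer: -48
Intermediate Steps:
g(V) = 24 (g(V) = 8*3 = 24)
m(g(6), -8)*(-3) = (24 - 8)*(-3) = 16*(-3) = -48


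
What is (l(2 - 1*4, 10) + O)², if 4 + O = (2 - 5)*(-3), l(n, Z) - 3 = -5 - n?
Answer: 25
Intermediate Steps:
l(n, Z) = -2 - n (l(n, Z) = 3 + (-5 - n) = -2 - n)
O = 5 (O = -4 + (2 - 5)*(-3) = -4 - 3*(-3) = -4 + 9 = 5)
(l(2 - 1*4, 10) + O)² = ((-2 - (2 - 1*4)) + 5)² = ((-2 - (2 - 4)) + 5)² = ((-2 - 1*(-2)) + 5)² = ((-2 + 2) + 5)² = (0 + 5)² = 5² = 25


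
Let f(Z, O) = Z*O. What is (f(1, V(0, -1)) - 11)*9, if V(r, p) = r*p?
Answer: -99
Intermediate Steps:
V(r, p) = p*r
f(Z, O) = O*Z
(f(1, V(0, -1)) - 11)*9 = (-1*0*1 - 11)*9 = (0*1 - 11)*9 = (0 - 11)*9 = -11*9 = -99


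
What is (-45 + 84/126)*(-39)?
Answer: 1729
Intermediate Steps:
(-45 + 84/126)*(-39) = (-45 + 84*(1/126))*(-39) = (-45 + ⅔)*(-39) = -133/3*(-39) = 1729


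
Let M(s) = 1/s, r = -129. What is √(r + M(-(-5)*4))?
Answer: I*√12895/10 ≈ 11.356*I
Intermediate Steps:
√(r + M(-(-5)*4)) = √(-129 + 1/(-(-5)*4)) = √(-129 + 1/(-1*(-20))) = √(-129 + 1/20) = √(-2579/20) = I*√12895/10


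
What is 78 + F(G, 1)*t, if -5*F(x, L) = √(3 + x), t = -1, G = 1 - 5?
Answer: 78 + I/5 ≈ 78.0 + 0.2*I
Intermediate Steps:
G = -4
F(x, L) = -√(3 + x)/5
78 + F(G, 1)*t = 78 - √(3 - 4)/5*(-1) = 78 - I/5*(-1) = 78 + I/5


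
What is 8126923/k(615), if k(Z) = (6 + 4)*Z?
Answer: 8126923/6150 ≈ 1321.5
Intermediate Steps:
k(Z) = 10*Z
8126923/k(615) = 8126923/((10*615)) = 8126923/6150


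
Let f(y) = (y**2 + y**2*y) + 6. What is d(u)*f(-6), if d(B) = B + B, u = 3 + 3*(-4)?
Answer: 3132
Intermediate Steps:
u = -9 (u = 3 - 12 = -9)
d(B) = 2*B
f(y) = 6 + y**2 + y**3 (f(y) = (y**2 + y**3) + 6 = 6 + y**2 + y**3)
d(u)*f(-6) = (2*(-9))*(6 + (-6)**2 + (-6)**3) = -18*(6 + 36 - 216) = -18*(-174) = 3132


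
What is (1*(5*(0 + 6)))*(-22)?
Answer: -660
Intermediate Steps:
(1*(5*(0 + 6)))*(-22) = (1*(5*6))*(-22) = (1*30)*(-22) = 30*(-22) = -660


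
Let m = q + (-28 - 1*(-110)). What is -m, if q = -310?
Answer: 228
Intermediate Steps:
m = -228 (m = -310 + (-28 - 1*(-110)) = -310 + (-28 + 110) = -310 + 82 = -228)
-m = -1*(-228) = 228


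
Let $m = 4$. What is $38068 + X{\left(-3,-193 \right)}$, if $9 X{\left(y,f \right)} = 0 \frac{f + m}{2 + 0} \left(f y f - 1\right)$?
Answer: $38068$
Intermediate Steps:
$X{\left(y,f \right)} = 0$ ($X{\left(y,f \right)} = \frac{0 \frac{f + 4}{2 + 0} \left(f y f - 1\right)}{9} = \frac{0 \frac{4 + f}{2} \left(y f^{2} - 1\right)}{9} = \frac{0 \left(4 + f\right) \frac{1}{2} \left(-1 + y f^{2}\right)}{9} = \frac{0 \left(2 + \frac{f}{2}\right) \left(-1 + y f^{2}\right)}{9} = \frac{0 \left(-1 + y f^{2}\right)}{9} = \frac{1}{9} \cdot 0 = 0$)
$38068 + X{\left(-3,-193 \right)} = 38068 + 0 = 38068$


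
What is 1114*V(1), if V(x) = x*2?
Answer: 2228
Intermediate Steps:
V(x) = 2*x
1114*V(1) = 1114*(2*1) = 1114*2 = 2228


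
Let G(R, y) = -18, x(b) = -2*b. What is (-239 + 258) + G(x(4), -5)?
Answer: 1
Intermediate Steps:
(-239 + 258) + G(x(4), -5) = (-239 + 258) - 18 = 19 - 18 = 1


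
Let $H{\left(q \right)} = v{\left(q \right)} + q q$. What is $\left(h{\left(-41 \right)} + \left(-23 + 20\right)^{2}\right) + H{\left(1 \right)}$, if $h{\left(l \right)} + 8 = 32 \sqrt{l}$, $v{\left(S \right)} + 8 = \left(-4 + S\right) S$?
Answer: $-9 + 32 i \sqrt{41} \approx -9.0 + 204.9 i$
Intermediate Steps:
$v{\left(S \right)} = -8 + S \left(-4 + S\right)$ ($v{\left(S \right)} = -8 + \left(-4 + S\right) S = -8 + S \left(-4 + S\right)$)
$h{\left(l \right)} = -8 + 32 \sqrt{l}$
$H{\left(q \right)} = -8 - 4 q + 2 q^{2}$ ($H{\left(q \right)} = \left(-8 + q^{2} - 4 q\right) + q q = \left(-8 + q^{2} - 4 q\right) + q^{2} = -8 - 4 q + 2 q^{2}$)
$\left(h{\left(-41 \right)} + \left(-23 + 20\right)^{2}\right) + H{\left(1 \right)} = \left(\left(-8 + 32 \sqrt{-41}\right) + \left(-23 + 20\right)^{2}\right) - \left(12 - 2\right) = \left(\left(-8 + 32 i \sqrt{41}\right) + \left(-3\right)^{2}\right) - 10 = \left(\left(-8 + 32 i \sqrt{41}\right) + 9\right) - 10 = \left(1 + 32 i \sqrt{41}\right) - 10 = -9 + 32 i \sqrt{41}$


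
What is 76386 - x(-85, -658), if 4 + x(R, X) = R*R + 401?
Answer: 68764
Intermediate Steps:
x(R, X) = 397 + R² (x(R, X) = -4 + (R*R + 401) = -4 + (R² + 401) = -4 + (401 + R²) = 397 + R²)
76386 - x(-85, -658) = 76386 - (397 + (-85)²) = 76386 - (397 + 7225) = 76386 - 1*7622 = 76386 - 7622 = 68764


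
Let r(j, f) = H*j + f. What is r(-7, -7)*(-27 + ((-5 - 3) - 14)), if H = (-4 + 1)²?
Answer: 3430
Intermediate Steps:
H = 9 (H = (-3)² = 9)
r(j, f) = f + 9*j (r(j, f) = 9*j + f = f + 9*j)
r(-7, -7)*(-27 + ((-5 - 3) - 14)) = (-7 + 9*(-7))*(-27 + ((-5 - 3) - 14)) = (-7 - 63)*(-27 + (-8 - 14)) = -70*(-27 - 22) = -70*(-49) = 3430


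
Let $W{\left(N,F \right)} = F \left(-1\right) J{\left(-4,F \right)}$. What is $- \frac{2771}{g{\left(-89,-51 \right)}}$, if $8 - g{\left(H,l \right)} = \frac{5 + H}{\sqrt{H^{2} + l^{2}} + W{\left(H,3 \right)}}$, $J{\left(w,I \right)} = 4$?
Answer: $- \frac{14553292}{42079} + \frac{58191 \sqrt{10522}}{168316} \approx -310.39$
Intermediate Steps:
$W{\left(N,F \right)} = - 4 F$ ($W{\left(N,F \right)} = F \left(-1\right) 4 = - F 4 = - 4 F$)
$g{\left(H,l \right)} = 8 - \frac{5 + H}{-12 + \sqrt{H^{2} + l^{2}}}$ ($g{\left(H,l \right)} = 8 - \frac{5 + H}{\sqrt{H^{2} + l^{2}} - 12} = 8 - \frac{5 + H}{-12 + \sqrt{H^{2} + l^{2}}}$)
$- \frac{2771}{g{\left(-89,-51 \right)}} = - \frac{2771}{\frac{1}{-12 + \sqrt{\left(-89\right)^{2} + \left(-51\right)^{2}}} \left(-101 - -89 + 8 \sqrt{\left(-89\right)^{2} + \left(-51\right)^{2}}\right)} = - \frac{2771}{\frac{1}{-12 + \sqrt{7921 + 2601}} \left(-101 + 89 + 8 \sqrt{7921 + 2601}\right)} = - \frac{2771}{\frac{1}{-12 + \sqrt{10522}} \left(-101 + 89 + 8 \sqrt{10522}\right)} = - \frac{2771}{\frac{1}{-12 + \sqrt{10522}} \left(-12 + 8 \sqrt{10522}\right)} = - 2771 \frac{-12 + \sqrt{10522}}{-12 + 8 \sqrt{10522}} = - \frac{2771 \left(-12 + \sqrt{10522}\right)}{-12 + 8 \sqrt{10522}}$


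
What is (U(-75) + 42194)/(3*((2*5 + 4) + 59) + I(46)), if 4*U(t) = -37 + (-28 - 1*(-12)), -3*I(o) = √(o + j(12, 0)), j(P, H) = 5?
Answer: 110851011/575464 + 168723*√51/575464 ≈ 194.72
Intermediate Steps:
I(o) = -√(5 + o)/3 (I(o) = -√(o + 5)/3 = -√(5 + o)/3)
U(t) = -53/4 (U(t) = (-37 + (-28 - 1*(-12)))/4 = (-37 + (-28 + 12))/4 = (-37 - 16)/4 = (¼)*(-53) = -53/4)
(U(-75) + 42194)/(3*((2*5 + 4) + 59) + I(46)) = (-53/4 + 42194)/(3*((2*5 + 4) + 59) - √(5 + 46)/3) = 168723/(4*(3*((10 + 4) + 59) - √51/3)) = 168723/(4*(3*(14 + 59) - √51/3)) = 168723/(4*(3*73 - √51/3)) = 168723/(4*(219 - √51/3))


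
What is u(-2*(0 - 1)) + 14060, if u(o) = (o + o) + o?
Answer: 14066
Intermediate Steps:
u(o) = 3*o (u(o) = 2*o + o = 3*o)
u(-2*(0 - 1)) + 14060 = 3*(-2*(0 - 1)) + 14060 = 3*(-2*(-1)) + 14060 = 3*2 + 14060 = 6 + 14060 = 14066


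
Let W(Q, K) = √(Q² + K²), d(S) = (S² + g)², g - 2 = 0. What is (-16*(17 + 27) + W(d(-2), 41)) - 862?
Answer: -1566 + √2977 ≈ -1511.4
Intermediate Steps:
g = 2 (g = 2 + 0 = 2)
d(S) = (2 + S²)² (d(S) = (S² + 2)² = (2 + S²)²)
W(Q, K) = √(K² + Q²)
(-16*(17 + 27) + W(d(-2), 41)) - 862 = (-16*(17 + 27) + √(41² + ((2 + (-2)²)²)²)) - 862 = (-16*44 + √(1681 + ((2 + 4)²)²)) - 862 = (-704 + √(1681 + (6²)²)) - 862 = (-704 + √(1681 + 36²)) - 862 = (-704 + √(1681 + 1296)) - 862 = (-704 + √2977) - 862 = -1566 + √2977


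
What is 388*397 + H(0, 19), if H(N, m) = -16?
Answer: 154020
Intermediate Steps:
388*397 + H(0, 19) = 388*397 - 16 = 154036 - 16 = 154020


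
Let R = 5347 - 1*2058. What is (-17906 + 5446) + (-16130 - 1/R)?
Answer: -94032511/3289 ≈ -28590.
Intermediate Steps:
R = 3289 (R = 5347 - 2058 = 3289)
(-17906 + 5446) + (-16130 - 1/R) = (-17906 + 5446) + (-16130 - 1/3289) = -12460 + (-16130 - 1*1/3289) = -12460 + (-16130 - 1/3289) = -12460 - 53051571/3289 = -94032511/3289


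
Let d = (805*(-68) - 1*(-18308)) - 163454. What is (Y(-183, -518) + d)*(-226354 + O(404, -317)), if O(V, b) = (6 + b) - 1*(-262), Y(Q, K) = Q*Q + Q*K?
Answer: 16211134009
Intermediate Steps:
Y(Q, K) = Q² + K*Q
d = -199886 (d = (-54740 + 18308) - 163454 = -36432 - 163454 = -199886)
O(V, b) = 268 + b (O(V, b) = (6 + b) + 262 = 268 + b)
(Y(-183, -518) + d)*(-226354 + O(404, -317)) = (-183*(-518 - 183) - 199886)*(-226354 + (268 - 317)) = (-183*(-701) - 199886)*(-226354 - 49) = (128283 - 199886)*(-226403) = -71603*(-226403) = 16211134009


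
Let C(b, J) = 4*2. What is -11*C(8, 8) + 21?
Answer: -67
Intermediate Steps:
C(b, J) = 8
-11*C(8, 8) + 21 = -11*8 + 21 = -88 + 21 = -67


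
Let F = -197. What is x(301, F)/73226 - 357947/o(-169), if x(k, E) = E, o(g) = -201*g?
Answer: -26217718915/2487413994 ≈ -10.540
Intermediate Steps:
x(301, F)/73226 - 357947/o(-169) = -197/73226 - 357947/((-201*(-169))) = -197*1/73226 - 357947/33969 = -197/73226 - 357947*1/33969 = -197/73226 - 357947/33969 = -26217718915/2487413994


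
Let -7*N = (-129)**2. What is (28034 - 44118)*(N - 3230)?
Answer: 631313084/7 ≈ 9.0188e+7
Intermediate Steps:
N = -16641/7 (N = -1/7*(-129)**2 = -1/7*16641 = -16641/7 ≈ -2377.3)
(28034 - 44118)*(N - 3230) = (28034 - 44118)*(-16641/7 - 3230) = -16084*(-39251/7) = 631313084/7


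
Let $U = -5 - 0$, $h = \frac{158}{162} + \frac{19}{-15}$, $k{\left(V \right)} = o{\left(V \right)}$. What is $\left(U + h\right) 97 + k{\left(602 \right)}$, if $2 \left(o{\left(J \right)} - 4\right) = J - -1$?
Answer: $- \frac{168287}{810} \approx -207.76$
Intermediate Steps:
$o{\left(J \right)} = \frac{9}{2} + \frac{J}{2}$ ($o{\left(J \right)} = 4 + \frac{J - -1}{2} = 4 + \frac{J + 1}{2} = 4 + \frac{1 + J}{2} = 4 + \left(\frac{1}{2} + \frac{J}{2}\right) = \frac{9}{2} + \frac{J}{2}$)
$k{\left(V \right)} = \frac{9}{2} + \frac{V}{2}$
$h = - \frac{118}{405}$ ($h = 158 \cdot \frac{1}{162} + 19 \left(- \frac{1}{15}\right) = \frac{79}{81} - \frac{19}{15} = - \frac{118}{405} \approx -0.29136$)
$U = -5$ ($U = -5 + 0 = -5$)
$\left(U + h\right) 97 + k{\left(602 \right)} = \left(-5 - \frac{118}{405}\right) 97 + \left(\frac{9}{2} + \frac{1}{2} \cdot 602\right) = \left(- \frac{2143}{405}\right) 97 + \left(\frac{9}{2} + 301\right) = - \frac{207871}{405} + \frac{611}{2} = - \frac{168287}{810}$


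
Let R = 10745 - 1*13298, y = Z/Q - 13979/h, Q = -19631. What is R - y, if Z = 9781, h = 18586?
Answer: -931035877183/364861766 ≈ -2551.8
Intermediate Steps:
y = -456211415/364861766 (y = 9781/(-19631) - 13979/18586 = 9781*(-1/19631) - 13979*1/18586 = -9781/19631 - 13979/18586 = -456211415/364861766 ≈ -1.2504)
R = -2553 (R = 10745 - 13298 = -2553)
R - y = -2553 - 1*(-456211415/364861766) = -2553 + 456211415/364861766 = -931035877183/364861766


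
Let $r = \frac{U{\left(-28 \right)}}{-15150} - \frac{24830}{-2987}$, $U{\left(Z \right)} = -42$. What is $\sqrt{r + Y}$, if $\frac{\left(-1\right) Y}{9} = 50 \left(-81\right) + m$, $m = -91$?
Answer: $\frac{\sqrt{84819914506170258}}{1508435} \approx 193.07$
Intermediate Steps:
$Y = 37269$ ($Y = - 9 \left(50 \left(-81\right) - 91\right) = - 9 \left(-4050 - 91\right) = \left(-9\right) \left(-4141\right) = 37269$)
$r = \frac{62716659}{7542175}$ ($r = - \frac{42}{-15150} - \frac{24830}{-2987} = \left(-42\right) \left(- \frac{1}{15150}\right) - - \frac{24830}{2987} = \frac{7}{2525} + \frac{24830}{2987} = \frac{62716659}{7542175} \approx 8.3155$)
$\sqrt{r + Y} = \sqrt{\frac{62716659}{7542175} + 37269} = \sqrt{\frac{281152036734}{7542175}} = \frac{\sqrt{84819914506170258}}{1508435}$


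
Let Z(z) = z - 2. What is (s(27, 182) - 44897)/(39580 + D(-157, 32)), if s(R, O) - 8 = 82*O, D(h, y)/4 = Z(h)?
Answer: -29965/38944 ≈ -0.76944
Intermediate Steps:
Z(z) = -2 + z
D(h, y) = -8 + 4*h (D(h, y) = 4*(-2 + h) = -8 + 4*h)
s(R, O) = 8 + 82*O
(s(27, 182) - 44897)/(39580 + D(-157, 32)) = ((8 + 82*182) - 44897)/(39580 + (-8 + 4*(-157))) = ((8 + 14924) - 44897)/(39580 + (-8 - 628)) = (14932 - 44897)/(39580 - 636) = -29965/38944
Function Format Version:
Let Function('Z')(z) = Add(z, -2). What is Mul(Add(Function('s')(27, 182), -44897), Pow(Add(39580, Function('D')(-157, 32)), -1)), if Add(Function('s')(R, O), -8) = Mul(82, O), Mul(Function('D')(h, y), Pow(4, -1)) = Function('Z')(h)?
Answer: Rational(-29965, 38944) ≈ -0.76944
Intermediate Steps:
Function('Z')(z) = Add(-2, z)
Function('D')(h, y) = Add(-8, Mul(4, h)) (Function('D')(h, y) = Mul(4, Add(-2, h)) = Add(-8, Mul(4, h)))
Function('s')(R, O) = Add(8, Mul(82, O))
Mul(Add(Function('s')(27, 182), -44897), Pow(Add(39580, Function('D')(-157, 32)), -1)) = Mul(Add(Add(8, Mul(82, 182)), -44897), Pow(Add(39580, Add(-8, Mul(4, -157))), -1)) = Mul(Add(Add(8, 14924), -44897), Pow(Add(39580, Add(-8, -628)), -1)) = Mul(Add(14932, -44897), Pow(Add(39580, -636), -1)) = Mul(-29965, Pow(38944, -1)) = Mul(-29965, Rational(1, 38944)) = Rational(-29965, 38944)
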